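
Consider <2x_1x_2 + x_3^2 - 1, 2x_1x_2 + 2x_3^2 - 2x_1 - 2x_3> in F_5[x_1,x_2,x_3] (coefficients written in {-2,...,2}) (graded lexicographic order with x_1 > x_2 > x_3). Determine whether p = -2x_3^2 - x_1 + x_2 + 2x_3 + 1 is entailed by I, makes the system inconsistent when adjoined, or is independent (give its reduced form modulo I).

-2x_3^2 - x_1 + x_2 + 2x_3 + 1 is independent of I; its normal form modulo I is x_2 - 2x_3 - 2.

First compute the reduced Gröbner basis of I by Buchberger's algorithm.
f_1 = 2x_1x_2 + x_3^2 - 1, LT = x_1x_2.
f_2 = 2x_1x_2 + 2x_3^2 - 2x_1 - 2x_3, LT = x_1x_2.

S(f_1,f_2): lcm = x_1x_2. S = 2x_3^2 + x_1 + x_3 + 2.
  leading term x_3^2: no divisor's leading term divides it; move 2x_3^2 to the remainder.
  leading term x_1: no divisor's leading term divides it; move x_1 to the remainder.
  leading term x_3: no divisor's leading term divides it; move x_3 to the remainder.
  leading term 1: no divisor's leading term divides it; move 2 to the remainder.
  remainder 2x_3^2 + x_1 + x_3 + 2 ≠ 0; add h_3 = 2x_3^2 + x_1 + x_3 + 2 to the basis.

The other S-polynomials (S(f_1,h_3), S(f_2,h_3)) all reduce to 0 modulo the current basis, so we have a Gröbner basis.
Inter-reduce: drop elements whose leading term is divisible by another's, tail-reduce, and make monic.
Reduced Gröbner basis: {x_1x_2 + x_1 + x_3 - 1, x_3^2 - 2x_1 - 2x_3 + 1}.
Label its elements g_1 = x_1x_2 + x_1 + x_3 - 1, g_2 = x_3^2 - 2x_1 - 2x_3 + 1.

Reduce p = -2x_3^2 - x_1 + x_2 + 2x_3 + 1 modulo G:
  leading term x_3^2: subtract (-2)·g_2 from -2x_3^2 - x_1 + x_2 + 2x_3 + 1 → x_2 - 2x_3 - 2
  leading term x_2: no divisor's leading term divides it; move x_2 to the remainder.
  leading term x_3: no divisor's leading term divides it; move -2x_3 to the remainder.
  leading term 1: no divisor's leading term divides it; move -2 to the remainder.
  normal form = x_2 - 2x_3 - 2.
The normal form is nonzero, so p ∉ I. Since p minus its normal form lies in I, I + (p) = I + (r) where r = x_2 - 2x_3 - 2; decide whether this ideal is the whole ring.
Run Buchberger on G together with r (pairs among the g_i already reduce to 0 since G is a Gröbner basis):
g_1 = x_1x_2 + x_1 + x_3 - 1, LT = x_1x_2.
g_2 = x_3^2 - 2x_1 - 2x_3 + 1, LT = x_3^2.
r = x_2 - 2x_3 - 2, LT = x_2.

S(g_1,r): lcm = x_1x_2. S = 2x_1x_3 - 2x_1 + x_3 - 1.
  leading term x_1x_3: no divisor's leading term divides it; move 2x_1x_3 to the remainder.
  leading term x_1: no divisor's leading term divides it; move -2x_1 to the remainder.
  leading term x_3: no divisor's leading term divides it; move x_3 to the remainder.
  leading term 1: no divisor's leading term divides it; move -1 to the remainder.
  remainder 2x_1x_3 - 2x_1 + x_3 - 1 ≠ 0; add m_4 = 2x_1x_3 - 2x_1 + x_3 - 1 to the basis.

S(g_2,m_4): lcm = x_1x_3^2. S = -2x_1^2 - x_1x_3 + 2x_3^2 + x_1 - 2x_3.
  leading term x_1^2: no divisor's leading term divides it; move -2x_1^2 to the remainder.
  leading term x_1x_3: subtract (2)·m_4 from -x_1x_3 + 2x_3^2 + x_1 - 2x_3 → 2x_3^2 + x_3 + 2
  leading term x_3^2: subtract (2)·g_2 from 2x_3^2 + x_3 + 2 → -x_1
  leading term x_1: no divisor's leading term divides it; move -x_1 to the remainder.
  remainder -2x_1^2 - x_1 ≠ 0; add m_5 = -2x_1^2 - x_1 to the basis.

The other S-polynomials (S(g_1,g_2), S(g_2,r), S(g_1,m_4), S(r,m_4), S(g_1,m_5), S(g_2,m_5), S(r,m_5), S(m_4,m_5)) all reduce to 0 modulo the current basis, so we have a Gröbner basis.
Inter-reduce: drop elements whose leading term is divisible by another's, tail-reduce, and make monic.
Reduced Gröbner basis: {x_1^2 - 2x_1, x_1x_3 - x_1 - 2x_3 + 2, x_3^2 - 2x_1 - 2x_3 + 1, x_2 - 2x_3 - 2}.
The reduced Gröbner basis of I + (p) is {x_1^2 - 2x_1, x_1x_3 - x_1 - 2x_3 + 2, x_3^2 - 2x_1 - 2x_3 + 1, x_2 - 2x_3 - 2} ≠ {1}, a proper ideal, so the enlarged system stays consistent: p is independent of I, with normal form x_2 - 2x_3 - 2.

Ideal membership is decidable via reduction modulo a Gröbner basis.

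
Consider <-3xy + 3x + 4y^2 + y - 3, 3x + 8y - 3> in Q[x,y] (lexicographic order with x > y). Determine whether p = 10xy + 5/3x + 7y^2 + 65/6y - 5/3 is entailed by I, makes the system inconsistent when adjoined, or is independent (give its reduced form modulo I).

10xy + 5/3x + 7y^2 + 65/6y - 5/3 lies in I (it reduces to 0).

First compute the reduced Gröbner basis of I by Buchberger's algorithm.
f_1 = -3xy + 3x + 4y^2 + y - 3, LT = xy.
f_2 = 3x + 8y - 3, LT = x.

S(f_1,f_2): lcm = xy. S = -x - 4y^2 + 2/3y + 1.
  leading term x: subtract (-1/3)·f_2 from -x - 4y^2 + 2/3y + 1 → -4y^2 + 10/3y
  leading term y^2: no divisor's leading term divides it; move -4y^2 to the remainder.
  leading term y: no divisor's leading term divides it; move 10/3y to the remainder.
  remainder -4y^2 + 10/3y ≠ 0; add h_3 = -4y^2 + 10/3y to the basis.

The other S-polynomials (S(f_1,h_3), S(f_2,h_3)) all reduce to 0 modulo the current basis, so we have a Gröbner basis.
Inter-reduce: drop elements whose leading term is divisible by another's, tail-reduce, and make monic.
Reduced Gröbner basis: {x + 8/3y - 1, y^2 - 5/6y}.
Label its elements g_1 = x + 8/3y - 1, g_2 = y^2 - 5/6y.

Reduce p = 10xy + 5/3x + 7y^2 + 65/6y - 5/3 modulo G:
  leading term xy: subtract (10y)·g_1 from 10xy + 5/3x + 7y^2 + 65/6y - 5/3 → 5/3x - 59/3y^2 + 125/6y - 5/3
  leading term x: subtract (5/3)·g_1 from 5/3x - 59/3y^2 + 125/6y - 5/3 → -59/3y^2 + 295/18y
  leading term y^2: subtract (-59/3)·g_2 from -59/3y^2 + 295/18y → 0
  normal form = 0.
Since the normal form is 0, p ∈ I.

The remainder on division by a Gröbner basis is unique — it is the normal form.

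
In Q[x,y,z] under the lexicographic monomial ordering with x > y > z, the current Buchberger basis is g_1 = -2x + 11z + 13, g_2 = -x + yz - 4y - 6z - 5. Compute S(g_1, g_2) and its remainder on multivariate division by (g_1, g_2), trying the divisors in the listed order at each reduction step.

S(g_1, g_2) = yz - 4y - \tfrac{23}{2}z - \tfrac{23}{2}; remainder on division = yz - 4y - \tfrac{23}{2}z - \tfrac{23}{2}.

lcm(LM(g_1), LM(g_2)) = x.
S = (lcm/LT(g_1))·g_1 − (lcm/LT(g_2))·g_2 = yz - 4y - \tfrac{23}{2}z - \tfrac{23}{2}.
Reduce S modulo (g_1, g_2) in that order:
  leading term yz: no divisor's leading term divides it; move yz to the remainder.
  leading term y: no divisor's leading term divides it; move -4y to the remainder.
  leading term z: no divisor's leading term divides it; move -\tfrac{23}{2}z to the remainder.
  leading term 1: no divisor's leading term divides it; move -\tfrac{23}{2} to the remainder.
The remainder yz - 4y - \tfrac{23}{2}z - \tfrac{23}{2} is nonzero, so it would be added as the next basis element.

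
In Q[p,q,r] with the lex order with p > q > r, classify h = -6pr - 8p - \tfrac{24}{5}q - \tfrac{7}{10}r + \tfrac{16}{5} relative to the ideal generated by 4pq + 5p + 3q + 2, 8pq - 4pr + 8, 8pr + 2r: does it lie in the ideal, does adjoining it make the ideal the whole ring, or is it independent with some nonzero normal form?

-6pr - 8p - \tfrac{24}{5}q - \tfrac{7}{10}r + \tfrac{16}{5} lies in I (it reduces to 0).

First compute the reduced Gröbner basis of I by Buchberger's algorithm.
f_1 = 4pq + 5p + 3q + 2, LT = pq.
f_2 = 8pq - 4pr + 8, LT = pq.
f_3 = 8pr + 2r, LT = pr.

S(f_1,f_2): lcm = pq. S = \tfrac{1}{2}pr + \tfrac{5}{4}p + \tfrac{3}{4}q - \tfrac{1}{2}.
  leading term pr: subtract (\tfrac{1}{16})·f_3 from \tfrac{1}{2}pr + \tfrac{5}{4}p + \tfrac{3}{4}q - \tfrac{1}{2} → \tfrac{5}{4}p + \tfrac{3}{4}q - \tfrac{1}{8}r - \tfrac{1}{2}
  leading term p: no divisor's leading term divides it; move \tfrac{5}{4}p to the remainder.
  leading term q: no divisor's leading term divides it; move \tfrac{3}{4}q to the remainder.
  leading term r: no divisor's leading term divides it; move -\tfrac{1}{8}r to the remainder.
  leading term 1: no divisor's leading term divides it; move -\tfrac{1}{2} to the remainder.
  remainder \tfrac{5}{4}p + \tfrac{3}{4}q - \tfrac{1}{8}r - \tfrac{1}{2} ≠ 0; add k_4 = \tfrac{5}{4}p + \tfrac{3}{4}q - \tfrac{1}{8}r - \tfrac{1}{2} to the basis.

S(f_1,f_3): lcm = pqr. S = \tfrac{5}{4}pr + \tfrac{1}{2}qr + \tfrac{1}{2}r.
  leading term pr: subtract (\tfrac{5}{32})·f_3 from \tfrac{5}{4}pr + \tfrac{1}{2}qr + \tfrac{1}{2}r → \tfrac{1}{2}qr + \tfrac{3}{16}r
  leading term qr: no divisor's leading term divides it; move \tfrac{1}{2}qr to the remainder.
  leading term r: no divisor's leading term divides it; move \tfrac{3}{16}r to the remainder.
  remainder \tfrac{1}{2}qr + \tfrac{3}{16}r ≠ 0; add k_5 = \tfrac{1}{2}qr + \tfrac{3}{16}r to the basis.

S(f_2,f_3): lcm = pqr. S = -\tfrac{1}{2}pr^{2} - \tfrac{1}{4}qr + r.
  leading term pr^{2}: subtract (-\tfrac{1}{16}r)·f_3 from -\tfrac{1}{2}pr^{2} - \tfrac{1}{4}qr + r → -\tfrac{1}{4}qr + \tfrac{1}{8}r^{2} + r
  leading term qr: subtract (-\tfrac{1}{2})·k_5 from -\tfrac{1}{4}qr + \tfrac{1}{8}r^{2} + r → \tfrac{1}{8}r^{2} + \tfrac{35}{32}r
  leading term r^{2}: no divisor's leading term divides it; move \tfrac{1}{8}r^{2} to the remainder.
  leading term r: no divisor's leading term divides it; move \tfrac{35}{32}r to the remainder.
  remainder \tfrac{1}{8}r^{2} + \tfrac{35}{32}r ≠ 0; add k_6 = \tfrac{1}{8}r^{2} + \tfrac{35}{32}r to the basis.

S(f_1,k_4): lcm = pq. S = \tfrac{5}{4}p - \tfrac{3}{5}q^{2} + \tfrac{1}{10}qr + \tfrac{23}{20}q + \tfrac{1}{2}.
  leading term p: subtract (1)·k_4 from \tfrac{5}{4}p - \tfrac{3}{5}q^{2} + \tfrac{1}{10}qr + \tfrac{23}{20}q + \tfrac{1}{2} → -\tfrac{3}{5}q^{2} + \tfrac{1}{10}qr + \tfrac{2}{5}q + \tfrac{1}{8}r + 1
  leading term q^{2}: no divisor's leading term divides it; move -\tfrac{3}{5}q^{2} to the remainder.
  leading term qr: subtract (\tfrac{1}{5})·k_5 from \tfrac{1}{10}qr + \tfrac{2}{5}q + \tfrac{1}{8}r + 1 → \tfrac{2}{5}q + \tfrac{7}{80}r + 1
  leading term q: no divisor's leading term divides it; move \tfrac{2}{5}q to the remainder.
  leading term r: no divisor's leading term divides it; move \tfrac{7}{80}r to the remainder.
  leading term 1: no divisor's leading term divides it; move 1 to the remainder.
  remainder -\tfrac{3}{5}q^{2} + \tfrac{2}{5}q + \tfrac{7}{80}r + 1 ≠ 0; add k_7 = -\tfrac{3}{5}q^{2} + \tfrac{2}{5}q + \tfrac{7}{80}r + 1 to the basis.

The other S-polynomials (S(f_2,k_4), S(f_3,k_4), S(f_1,k_5), S(f_2,k_5), S(f_3,k_5), S(k_4,k_5), S(f_1,k_6), S(f_2,k_6), S(f_3,k_6), S(k_4,k_6), S(k_5,k_6), S(f_1,k_7), S(f_2,k_7), S(f_3,k_7), S(k_4,k_7), S(k_5,k_7), S(k_6,k_7)) all reduce to 0 modulo the current basis, so we have a Gröbner basis.
Inter-reduce: drop elements whose leading term is divisible by another's, tail-reduce, and make monic.
Reduced Gröbner basis: {p + \tfrac{3}{5}q - \tfrac{1}{10}r - \tfrac{2}{5}, q^{2} - \tfrac{2}{3}q - \tfrac{7}{48}r - \tfrac{5}{3}, qr + \tfrac{3}{8}r, r^{2} + \tfrac{35}{4}r}.
Label its elements g_1 = p + \tfrac{3}{5}q - \tfrac{1}{10}r - \tfrac{2}{5}, g_2 = q^{2} - \tfrac{2}{3}q - \tfrac{7}{48}r - \tfrac{5}{3}, g_3 = qr + \tfrac{3}{8}r, g_4 = r^{2} + \tfrac{35}{4}r.

Reduce h = -6pr - 8p - \tfrac{24}{5}q - \tfrac{7}{10}r + \tfrac{16}{5} modulo G:
  leading term pr: subtract (-6r)·g_1 from -6pr - 8p - \tfrac{24}{5}q - \tfrac{7}{10}r + \tfrac{16}{5} → -8p + \tfrac{18}{5}qr - \tfrac{24}{5}q - \tfrac{3}{5}r^{2} - \tfrac{31}{10}r + \tfrac{16}{5}
  leading term p: subtract (-8)·g_1 from -8p + \tfrac{18}{5}qr - \tfrac{24}{5}q - \tfrac{3}{5}r^{2} - \tfrac{31}{10}r + \tfrac{16}{5} → \tfrac{18}{5}qr - \tfrac{3}{5}r^{2} - \tfrac{39}{10}r
  leading term qr: subtract (\tfrac{18}{5})·g_3 from \tfrac{18}{5}qr - \tfrac{3}{5}r^{2} - \tfrac{39}{10}r → -\tfrac{3}{5}r^{2} - \tfrac{21}{4}r
  leading term r^{2}: subtract (-\tfrac{3}{5})·g_4 from -\tfrac{3}{5}r^{2} - \tfrac{21}{4}r → 0
  normal form = 0.
Since the normal form is 0, h ∈ I.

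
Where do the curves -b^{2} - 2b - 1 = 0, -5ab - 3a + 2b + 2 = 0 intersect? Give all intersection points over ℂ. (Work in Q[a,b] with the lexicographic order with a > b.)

Compute a lex Gröbner basis by Buchberger's algorithm.
f_1 = -b^{2} - 2b - 1, LT = b^{2}.
f_2 = -5ab - 3a + 2b + 2, LT = ab.

S(f_1,f_2): lcm = ab^{2}. S = \tfrac{7}{5}ab + a + \tfrac{2}{5}b^{2} + \tfrac{2}{5}b.
  reduce S modulo (f_1, f_2):
  remainder \tfrac{4}{25}a + \tfrac{4}{25}b + \tfrac{4}{25} ≠ 0; add h_3 = \tfrac{4}{25}a + \tfrac{4}{25}b + \tfrac{4}{25} to the basis.

The other S-polynomials (S(f_1,h_3), S(f_2,h_3)) all reduce to 0 modulo the current basis, so we have a Gröbner basis.
Inter-reduce: drop elements whose leading term is divisible by another's, tail-reduce, and make monic.
Reduced Gröbner basis: {a + b + 1, b^{2} + 2b + 1}.

Elimination: the polynomial b^{2} + 2b + 1 lies in the elimination ideal for b, so b ∈ {-1}. For each such b, the remaining basis elements (now univariate) give the rest of the solution.
  b = -1: the earlier basis element becomes a = 0, giving a = 0 — point (0, -1).

{(0, -1)}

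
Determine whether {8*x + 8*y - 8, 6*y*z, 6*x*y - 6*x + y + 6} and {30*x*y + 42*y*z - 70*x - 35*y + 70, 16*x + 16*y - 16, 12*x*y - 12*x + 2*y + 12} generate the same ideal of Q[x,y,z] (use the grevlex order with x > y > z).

Equality of ideals is decidable: compute both reduced Gröbner bases (unique for the ordering) and check whether they agree.
Buchberger on the first generating set:
f_1 = 8*x + 8*y - 8, LT = x.
f_2 = 6*y*z, LT = y*z.
f_3 = 6*x*y - 6*x + y + 6, LT = x*y.

S(f_1,f_3): lcm = x*y. S = y**2 + x - 7/6*y - 1.
  leading term y**2: no divisor's leading term divides it; move y**2 to the remainder.
  leading term x: subtract (1/8)·f_1 from x - 7/6*y - 1 → -13/6*y
  leading term y: no divisor's leading term divides it; move -13/6*y to the remainder.
  remainder y**2 - 13/6*y ≠ 0; add g_4 = y**2 - 13/6*y to the basis.

The other S-polynomials (S(f_1,f_2), S(f_2,f_3), S(f_1,g_4), S(f_2,g_4), S(f_3,g_4)) all reduce to 0 modulo the current basis, so we have a Gröbner basis.
Inter-reduce: drop elements whose leading term is divisible by another's, tail-reduce, and make monic.
Reduced Gröbner basis: {y**2 - 13/6*y, y*z, x + y - 1}.

Buchberger on the second generating set:
h_1 = 30*x*y + 42*y*z - 70*x - 35*y + 70, LT = x*y.
h_2 = 16*x + 16*y - 16, LT = x.
h_3 = 12*x*y - 12*x + 2*y + 12, LT = x*y.

S(h_1,h_2): lcm = x*y. S = -y**2 + 7/5*y*z - 7/3*x - 1/6*y + 7/3.
  leading term y**2: no divisor's leading term divides it; move -y**2 to the remainder.
  leading term y*z: no divisor's leading term divides it; move 7/5*y*z to the remainder.
  leading term x: subtract (-7/48)·h_2 from -7/3*x - 1/6*y + 7/3 → 13/6*y
  leading term y: no divisor's leading term divides it; move 13/6*y to the remainder.
  remainder -y**2 + 7/5*y*z + 13/6*y ≠ 0; add k_4 = -y**2 + 7/5*y*z + 13/6*y to the basis.

S(h_1,h_3): lcm = x*y. S = 7/5*y*z - 4/3*x - 4/3*y + 4/3.
  leading term y*z: no divisor's leading term divides it; move 7/5*y*z to the remainder.
  leading term x: subtract (-1/12)·h_2 from -4/3*x - 4/3*y + 4/3 → 0
  remainder 7/5*y*z ≠ 0; add k_5 = 7/5*y*z to the basis.

The other S-polynomials (S(h_2,h_3), S(h_1,k_4), S(h_2,k_4), S(h_3,k_4), S(h_1,k_5), S(h_2,k_5), S(h_3,k_5), S(k_4,k_5)) all reduce to 0 modulo the current basis, so we have a Gröbner basis.
Inter-reduce: drop elements whose leading term is divisible by another's, tail-reduce, and make monic.
Reduced Gröbner basis: {y**2 - 13/6*y, y*z, x + y - 1}.

Same reduced basis, so the two generating sets span the same ideal.
The same test decides containment: I ⊆ J iff every generator of I reduces to 0 modulo a Gröbner basis of J.

Yes, the ideals are equal.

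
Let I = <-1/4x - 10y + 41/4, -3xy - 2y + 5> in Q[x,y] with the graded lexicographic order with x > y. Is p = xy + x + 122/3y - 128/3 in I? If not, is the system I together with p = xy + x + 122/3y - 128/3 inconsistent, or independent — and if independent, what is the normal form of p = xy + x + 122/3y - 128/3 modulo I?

First compute the reduced Gröbner basis of I by Buchberger's algorithm.
f_1 = -1/4x - 10y + 41/4, LT = x.
f_2 = -3xy - 2y + 5, LT = xy.

S(f_1,f_2): lcm = xy. S = 40y^2 - 125/3y + 5/3.
  leading term y^2: no divisor's leading term divides it; move 40y^2 to the remainder.
  leading term y: no divisor's leading term divides it; move -125/3y to the remainder.
  leading term 1: no divisor's leading term divides it; move 5/3 to the remainder.
  remainder 40y^2 - 125/3y + 5/3 ≠ 0; add h_3 = 40y^2 - 125/3y + 5/3 to the basis.

S(f_1,h_3): leading monomials are coprime, so the S-polynomial reduces to 0 (Buchberger's first criterion).
S(f_2,h_3): lcm = xy^2. S = 25/24xy + 2/3y^2 - 1/24x - 5/3y.
  leading term xy: subtract (-25/6y)·f_1 from 25/24xy + 2/3y^2 - 1/24x - 5/3y → -41y^2 - 1/24x + 985/24y
  leading term y^2: subtract (-41/40)·h_3 from -41y^2 - 1/24x + 985/24y → -1/24x - 5/3y + 41/24
  leading term x: subtract (1/6)·f_1 from -1/24x - 5/3y + 41/24 → 0
  remainder 0.

Every S-polynomial of the final basis reduces to 0, so we have a Gröbner basis.
Inter-reduce: drop elements whose leading term is divisible by another's, tail-reduce, and make monic.
Reduced Gröbner basis: {y^2 - 25/24y + 1/24, x + 40y - 41}.
Label its elements g_1 = y^2 - 25/24y + 1/24, g_2 = x + 40y - 41.

Reduce p = xy + x + 122/3y - 128/3 modulo G:
  leading term xy: subtract (y)·g_2 from xy + x + 122/3y - 128/3 → -40y^2 + x + 245/3y - 128/3
  leading term y^2: subtract (-40)·g_1 from -40y^2 + x + 245/3y - 128/3 → x + 40y - 41
  leading term x: subtract (1)·g_2 from x + 40y - 41 → 0
  normal form = 0.
Since the normal form is 0, p ∈ I.

xy + x + 122/3y - 128/3 lies in I (it reduces to 0).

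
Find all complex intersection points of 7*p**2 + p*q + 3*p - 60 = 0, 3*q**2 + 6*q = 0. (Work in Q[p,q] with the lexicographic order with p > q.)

Compute a lex Gröbner basis by Buchberger's algorithm.
f_1 = 7*p**2 + p*q + 3*p - 60, LT = p**2.
f_2 = 3*q**2 + 6*q, LT = q**2.

The S-polynomials (S(f_1,f_2)) all reduce to 0 modulo the current basis, so we have a Gröbner basis.
Inter-reduce: drop elements whose leading term is divisible by another's, tail-reduce, and make monic.
Reduced Gröbner basis: {p**2 + 1/7*p*q + 3/7*p - 60/7, q**2 + 2*q}.

Since the basis is lex-ordered, q**2 + 2*q is univariate in q. Its roots are {-2, 0}. Back-substituting each root into the other basis elements fixes the other coordinates.
  q = -2: the earlier basis element becomes p**2 + 1/7*p - 60/7 = 0, giving p = -3, 20/7 — points (-3, -2), (20/7, -2).
  q = 0: the earlier basis element becomes p**2 + 3/7*p - 60/7 = 0, giving p = -3/14 + sqrt(1689)/14, -sqrt(1689)/14 - 3/14 — points (-3/14 + sqrt(1689)/14, 0), (-sqrt(1689)/14 - 3/14, 0).

{(-3, -2), (20/7, -2), (-3/14 + sqrt(1689)/14, 0), (-sqrt(1689)/14 - 3/14, 0)}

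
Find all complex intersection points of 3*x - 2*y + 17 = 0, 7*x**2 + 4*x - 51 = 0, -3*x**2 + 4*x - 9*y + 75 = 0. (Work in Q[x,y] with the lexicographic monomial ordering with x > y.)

{(-3, 4)}

Compute a lex Gröbner basis by Buchberger's algorithm.
f_1 = 3*x - 2*y + 17, LT = x.
f_2 = 7*x**2 + 4*x - 51, LT = x**2.
f_3 = -3*x**2 + 4*x - 9*y + 75, LT = x**2.

S(f_1,f_2): lcm = x**2. S = -2/3*x*y + 107/21*x + 51/7.
  leading term x*y: subtract (-2/9*y)·f_1 from -2/3*x*y + 107/21*x + 51/7 → 107/21*x - 4/9*y**2 + 34/9*y + 51/7
  leading term x: subtract (107/63)·f_1 from 107/21*x - 4/9*y**2 + 34/9*y + 51/7 → -4/9*y**2 + 452/63*y - 1360/63
  leading term y**2: no divisor's leading term divides it; move -4/9*y**2 to the remainder.
  leading term y: no divisor's leading term divides it; move 452/63*y to the remainder.
  leading term 1: no divisor's leading term divides it; move -1360/63 to the remainder.
  remainder -4/9*y**2 + 452/63*y - 1360/63 ≠ 0; add h_4 = -4/9*y**2 + 452/63*y - 1360/63 to the basis.

S(f_1,f_3): lcm = x**2. S = -2/3*x*y + 7*x - 3*y + 25.
  leading term x*y: subtract (-2/9*y)·f_1 from -2/3*x*y + 7*x - 3*y + 25 → 7*x - 4/9*y**2 + 7/9*y + 25
  leading term x: subtract (7/3)·f_1 from 7*x - 4/9*y**2 + 7/9*y + 25 → -4/9*y**2 + 49/9*y - 44/3
  leading term y**2: subtract (1)·h_4 from -4/9*y**2 + 49/9*y - 44/3 → -109/63*y + 436/63
  leading term y: no divisor's leading term divides it; move -109/63*y to the remainder.
  leading term 1: no divisor's leading term divides it; move 436/63 to the remainder.
  remainder -109/63*y + 436/63 ≠ 0; add h_5 = -109/63*y + 436/63 to the basis.

S(f_2,f_3): lcm = x**2. S = 40/21*x - 3*y + 124/7.
  leading term x: subtract (40/63)·f_1 from 40/21*x - 3*y + 124/7 → -109/63*y + 436/63
  leading term y: subtract (1)·h_5 from -109/63*y + 436/63 → 0
  remainder 0.

S(f_1,h_4): leading monomials are coprime, so the S-polynomial reduces to 0 (Buchberger's first criterion).
S(f_2,h_4): leading monomials are coprime, so the S-polynomial reduces to 0 (Buchberger's first criterion).
S(f_3,h_4): leading monomials are coprime, so the S-polynomial reduces to 0 (Buchberger's first criterion).
S(f_1,h_5): leading monomials are coprime, so the S-polynomial reduces to 0 (Buchberger's first criterion).
S(f_2,h_5): leading monomials are coprime, so the S-polynomial reduces to 0 (Buchberger's first criterion).
S(f_3,h_5): leading monomials are coprime, so the S-polynomial reduces to 0 (Buchberger's first criterion).
S(h_4,h_5): lcm = y**2. S = -85/7*y + 340/7.
  leading term y: subtract (765/109)·h_5 from -85/7*y + 340/7 → 0
  remainder 0.

Every S-polynomial of the final basis reduces to 0, so we have a Gröbner basis.
Inter-reduce: drop elements whose leading term is divisible by another's, tail-reduce, and make monic.
Reduced Gröbner basis: {x + 3, y - 4}.

The lex basis is triangular: the last element involves only y. Solving y - 4 = 0 gives y ∈ {4}; substituting each value into the earlier elements determines the remaining variables.
  y = 4: the earlier basis element becomes x + 3 = 0, giving x = -3 — point (-3, 4).
Substituting each solution back into the original system confirms all equations vanish.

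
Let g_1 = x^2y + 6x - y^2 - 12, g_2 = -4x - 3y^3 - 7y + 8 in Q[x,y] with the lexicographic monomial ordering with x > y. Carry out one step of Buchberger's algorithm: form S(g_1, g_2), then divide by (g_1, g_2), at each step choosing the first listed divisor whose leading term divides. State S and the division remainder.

lcm(LM(g_1), LM(g_2)) = x^2y.
S = (lcm/LT(g_1))·g_1 − (lcm/LT(g_2))·g_2 = -3/4xy^4 - 7/4xy^2 + 2xy + 6x - y^2 - 12.
Reduce S modulo (g_1, g_2) in that order:
  leading term xy^4: subtract (3/16y^4)·g_2 from -3/4xy^4 - 7/4xy^2 + 2xy + 6x - y^2 - 12 → -7/4xy^2 + 2xy + 6x + 9/16y^7 + 21/16y^5 - 3/2y^4 - y^2 - 12
  leading term xy^2: subtract (7/16y^2)·g_2 from -7/4xy^2 + 2xy + 6x + 9/16y^7 + 21/16y^5 - 3/2y^4 - y^2 - 12 → 2xy + 6x + 9/16y^7 + 21/8y^5 - 3/2y^4 + 49/16y^3 - 9/2y^2 - 12
  leading term xy: subtract (-1/2y)·g_2 from 2xy + 6x + 9/16y^7 + 21/8y^5 - 3/2y^4 + 49/16y^3 - 9/2y^2 - 12 → 6x + 9/16y^7 + 21/8y^5 - 3y^4 + 49/16y^3 - 8y^2 + 4y - 12
  leading term x: subtract (-3/2)·g_2 from 6x + 9/16y^7 + 21/8y^5 - 3y^4 + 49/16y^3 - 8y^2 + 4y - 12 → 9/16y^7 + 21/8y^5 - 3y^4 - 23/16y^3 - 8y^2 - 13/2y
  leading term y^7: no divisor's leading term divides it; move 9/16y^7 to the remainder.
  leading term y^5: no divisor's leading term divides it; move 21/8y^5 to the remainder.
  leading term y^4: no divisor's leading term divides it; move -3y^4 to the remainder.
  leading term y^3: no divisor's leading term divides it; move -23/16y^3 to the remainder.
  leading term y^2: no divisor's leading term divides it; move -8y^2 to the remainder.
  leading term y: no divisor's leading term divides it; move -13/2y to the remainder.
The remainder 9/16y^7 + 21/8y^5 - 3y^4 - 23/16y^3 - 8y^2 - 13/2y is nonzero, so it would be added as the next basis element.
This is the inner loop of Buchberger's algorithm — each nonzero remainder becomes a new basis element.

S(g_1, g_2) = -3/4xy^4 - 7/4xy^2 + 2xy + 6x - y^2 - 12; remainder on division = 9/16y^7 + 21/8y^5 - 3y^4 - 23/16y^3 - 8y^2 - 13/2y.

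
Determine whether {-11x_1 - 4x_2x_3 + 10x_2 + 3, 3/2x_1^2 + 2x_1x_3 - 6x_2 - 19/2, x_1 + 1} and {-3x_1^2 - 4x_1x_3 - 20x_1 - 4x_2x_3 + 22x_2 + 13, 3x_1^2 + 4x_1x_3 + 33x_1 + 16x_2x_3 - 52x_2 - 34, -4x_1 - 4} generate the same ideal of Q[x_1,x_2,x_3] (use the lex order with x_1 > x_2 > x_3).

No, the ideals differ.

For a fixed monomial order, each ideal has a unique reduced Gröbner basis; comparing bases decides equality.
Buchberger on the first generating set:
f_1 = -11x_1 - 4x_2x_3 + 10x_2 + 3, LT = x_1.
f_2 = 3/2x_1^2 + 2x_1x_3 - 6x_2 - 19/2, LT = x_1^2.
f_3 = x_1 + 1, LT = x_1.

S(f_1,f_2): lcm = x_1^2. S = 4/11x_1x_2x_3 - 10/11x_1x_2 - 4/3x_1x_3 - 3/11x_1 + 4x_2 + 19/3.
  reduce S modulo (f_1, f_2, f_3):
  remainder -16/121x_2^2x_3^2 + 80/121x_2^2x_3 - 100/121x_2^2 + 16/33x_2x_3^2 - 368/363x_2x_3 + 424/121x_2 - 4/11x_3 + 2272/363 ≠ 0; add g_4 = -16/121x_2^2x_3^2 + 80/121x_2^2x_3 - 100/121x_2^2 + 16/33x_2x_3^2 - 368/363x_2x_3 + 424/121x_2 - 4/11x_3 + 2272/363 to the basis.

S(f_1,f_3): lcm = x_1. S = 4/11x_2x_3 - 10/11x_2 - 14/11.
  reduce S modulo (f_1, f_2, f_3, g_4):
  remainder 4/11x_2x_3 - 10/11x_2 - 14/11 ≠ 0; add g_5 = 4/11x_2x_3 - 10/11x_2 - 14/11 to the basis.

S(f_2,f_3): lcm = x_1^2. S = 4/3x_1x_3 - x_1 - 4x_2 - 19/3.
  reduce S modulo (f_1, f_2, f_3, g_4, g_5):
  remainder -4x_2 - 4/3x_3 - 16/3 ≠ 0; add g_6 = -4x_2 - 4/3x_3 - 16/3 to the basis.

S(g_4,g_6): lcm = x_2^2x_3^2. S = -5x_2^2x_3 + 25/4x_2^2 - 1/3x_2x_3^3 - 5x_2x_3^2 + 23/3x_2x_3 - 53/2x_2 + 11/4x_3 - 142/3.
  reduce S modulo (f_1, f_2, f_3, g_4, g_5, g_6):
  remainder -7/6x_3^2 - 7/4x_3 - 7/12 ≠ 0; add g_7 = -7/6x_3^2 - 7/4x_3 - 7/12 to the basis.

The other S-polynomials (S(f_1,g_4), S(f_2,g_4), S(f_3,g_4), S(f_1,g_5), S(f_2,g_5), S(f_3,g_5), S(g_4,g_5), S(f_1,g_6), S(f_2,g_6), S(f_3,g_6), S(g_5,g_6), S(f_1,g_7), S(f_2,g_7), S(f_3,g_7), S(g_4,g_7), S(g_5,g_7), S(g_6,g_7)) all reduce to 0 modulo the current basis, so we have a Gröbner basis.
Inter-reduce: drop elements whose leading term is divisible by another's, tail-reduce, and make monic.
Reduced Gröbner basis: {x_1 + 1, x_2 + 1/3x_3 + 4/3, x_3^2 + 3/2x_3 + 1/2}.

Buchberger on the second generating set:
h_1 = -3x_1^2 - 4x_1x_3 - 20x_1 - 4x_2x_3 + 22x_2 + 13, LT = x_1^2.
h_2 = 3x_1^2 + 4x_1x_3 + 33x_1 + 16x_2x_3 - 52x_2 - 34, LT = x_1^2.
h_3 = -4x_1 - 4, LT = x_1.

S(h_1,h_2): lcm = x_1^2. S = -13/3x_1 - 4x_2x_3 + 10x_2 + 7.
  reduce S modulo (h_1, h_2, h_3):
  remainder -4x_2x_3 + 10x_2 + 34/3 ≠ 0; add k_4 = -4x_2x_3 + 10x_2 + 34/3 to the basis.

S(h_1,h_3): lcm = x_1^2. S = 4/3x_1x_3 + 17/3x_1 + 4/3x_2x_3 - 22/3x_2 - 13/3.
  reduce S modulo (h_1, h_2, h_3, k_4):
  remainder -4x_2 - 4/3x_3 - 56/9 ≠ 0; add k_5 = -4x_2 - 4/3x_3 - 56/9 to the basis.

S(k_4,k_5): lcm = x_2x_3. S = -5/2x_2 - 1/3x_3^2 - 14/9x_3 - 17/6.
  reduce S modulo (h_1, h_2, h_3, k_4, k_5):
  remainder -1/3x_3^2 - 13/18x_3 + 19/18 ≠ 0; add k_6 = -1/3x_3^2 - 13/18x_3 + 19/18 to the basis.

The other S-polynomials (S(h_2,h_3), S(h_1,k_4), S(h_2,k_4), S(h_3,k_4), S(h_1,k_5), S(h_2,k_5), S(h_3,k_5), S(h_1,k_6), S(h_2,k_6), S(h_3,k_6), S(k_4,k_6), S(k_5,k_6)) all reduce to 0 modulo the current basis, so we have a Gröbner basis.
Inter-reduce: drop elements whose leading term is divisible by another's, tail-reduce, and make monic.
Reduced Gröbner basis: {x_1 + 1, x_2 + 1/3x_3 + 14/9, x_3^2 + 13/6x_3 - 19/6}.

The bases are distinct; the ideals are different.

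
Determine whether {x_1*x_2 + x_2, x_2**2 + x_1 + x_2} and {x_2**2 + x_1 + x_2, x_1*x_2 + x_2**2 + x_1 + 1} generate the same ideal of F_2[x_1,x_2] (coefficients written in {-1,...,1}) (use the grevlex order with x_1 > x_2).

No, the ideals differ.

Since reduced Gröbner bases are canonical representatives of ideals under a given ordering, it suffices to compute and compare them.
Buchberger on the first generating set:
f_1 = x_1*x_2 + x_2, LT = x_1*x_2.
f_2 = x_2**2 + x_1 + x_2, LT = x_2**2.

S(f_1,f_2): lcm = x_1*x_2**2. S = x_1**2 + x_1*x_2 + x_2**2.
  leading term x_1**2: no divisor's leading term divides it; move x_1**2 to the remainder.
  leading term x_1*x_2: subtract (1)·f_1 from x_1*x_2 + x_2**2 → x_2**2 + x_2
  leading term x_2**2: subtract (1)·f_2 from x_2**2 + x_2 → x_1
  leading term x_1: no divisor's leading term divides it; move x_1 to the remainder.
  remainder x_1**2 + x_1 ≠ 0; add g_3 = x_1**2 + x_1 to the basis.

S(f_1,g_3): lcm = x_1**2*x_2. S = 0.
  remainder 0.

S(f_2,g_3): leading monomials are coprime, so the S-polynomial reduces to 0 (Buchberger's first criterion).
Every S-polynomial of the final basis reduces to 0, so we have a Gröbner basis.
Inter-reduce: drop elements whose leading term is divisible by another's, tail-reduce, and make monic.
Reduced Gröbner basis: {x_1**2 + x_1, x_1*x_2 + x_2, x_2**2 + x_1 + x_2}.

Buchberger on the second generating set:
h_1 = x_2**2 + x_1 + x_2, LT = x_2**2.
h_2 = x_1*x_2 + x_2**2 + x_1 + 1, LT = x_1*x_2.

S(h_1,h_2): lcm = x_1*x_2**2. S = x_2**3 + x_1**2 + x_2.
  leading term x_2**3: subtract (x_2)·h_1 from x_2**3 + x_1**2 + x_2 → x_1**2 + x_1*x_2 + x_2**2 + x_2
  leading term x_1**2: no divisor's leading term divides it; move x_1**2 to the remainder.
  leading term x_1*x_2: subtract (1)·h_2 from x_1*x_2 + x_2**2 + x_2 → x_1 + x_2 + 1
  leading term x_1: no divisor's leading term divides it; move x_1 to the remainder.
  leading term x_2: no divisor's leading term divides it; move x_2 to the remainder.
  leading term 1: no divisor's leading term divides it; move 1 to the remainder.
  remainder x_1**2 + x_1 + x_2 + 1 ≠ 0; add k_3 = x_1**2 + x_1 + x_2 + 1 to the basis.

S(h_1,k_3): leading monomials are coprime, so the S-polynomial reduces to 0 (Buchberger's first criterion).
S(h_2,k_3): lcm = x_1**2*x_2. S = x_1*x_2**2 + x_1**2 + x_1*x_2 + x_2**2 + x_1 + x_2.
  leading term x_1*x_2**2: subtract (x_1)·h_1 from x_1*x_2**2 + x_1**2 + x_1*x_2 + x_2**2 + x_1 + x_2 → x_2**2 + x_1 + x_2
  leading term x_2**2: subtract (1)·h_1 from x_2**2 + x_1 + x_2 → 0
  remainder 0.

Every S-polynomial of the final basis reduces to 0, so we have a Gröbner basis.
Inter-reduce: drop elements whose leading term is divisible by another's, tail-reduce, and make monic.
Reduced Gröbner basis: {x_1**2 + x_1 + x_2 + 1, x_1*x_2 + x_2 + 1, x_2**2 + x_1 + x_2}.

Since the reduced bases disagree, the two ideals are not the same.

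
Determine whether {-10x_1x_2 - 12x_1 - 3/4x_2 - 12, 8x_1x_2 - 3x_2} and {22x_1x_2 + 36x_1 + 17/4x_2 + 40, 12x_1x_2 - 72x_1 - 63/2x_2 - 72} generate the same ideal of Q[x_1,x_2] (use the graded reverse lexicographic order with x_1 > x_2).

Since reduced Gröbner bases are canonical representatives of ideals under a given ordering, it suffices to compute and compare them.
Buchberger on the first generating set:
f_1 = -10x_1x_2 - 12x_1 - 3/4x_2 - 12, LT = x_1x_2.
f_2 = 8x_1x_2 - 3x_2, LT = x_1x_2.

S(f_1,f_2): lcm = x_1x_2. S = 6/5x_1 + 9/20x_2 + 6/5.
  leading term x_1: no divisor's leading term divides it; move 6/5x_1 to the remainder.
  leading term x_2: no divisor's leading term divides it; move 9/20x_2 to the remainder.
  leading term 1: no divisor's leading term divides it; move 6/5 to the remainder.
  remainder 6/5x_1 + 9/20x_2 + 6/5 ≠ 0; add g_3 = 6/5x_1 + 9/20x_2 + 6/5 to the basis.

S(f_1,g_3): lcm = x_1x_2. S = -3/8x_2^2 + 6/5x_1 - 37/40x_2 + 6/5.
  leading term x_2^2: no divisor's leading term divides it; move -3/8x_2^2 to the remainder.
  leading term x_1: subtract (1)·g_3 from 6/5x_1 - 37/40x_2 + 6/5 → -11/8x_2
  leading term x_2: no divisor's leading term divides it; move -11/8x_2 to the remainder.
  remainder -3/8x_2^2 - 11/8x_2 ≠ 0; add g_4 = -3/8x_2^2 - 11/8x_2 to the basis.

The other S-polynomials (S(f_2,g_3), S(f_1,g_4), S(f_2,g_4), S(g_3,g_4)) all reduce to 0 modulo the current basis, so we have a Gröbner basis.
Inter-reduce: drop elements whose leading term is divisible by another's, tail-reduce, and make monic.
Reduced Gröbner basis: {x_2^2 + 11/3x_2, x_1 + 3/8x_2 + 1}.

Buchberger on the second generating set:
h_1 = 22x_1x_2 + 36x_1 + 17/4x_2 + 40, LT = x_1x_2.
h_2 = 12x_1x_2 - 72x_1 - 63/2x_2 - 72, LT = x_1x_2.

S(h_1,h_2): lcm = x_1x_2. S = 84/11x_1 + 31/11x_2 + 86/11.
  leading term x_1: no divisor's leading term divides it; move 84/11x_1 to the remainder.
  leading term x_2: no divisor's leading term divides it; move 31/11x_2 to the remainder.
  leading term 1: no divisor's leading term divides it; move 86/11 to the remainder.
  remainder 84/11x_1 + 31/11x_2 + 86/11 ≠ 0; add k_3 = 84/11x_1 + 31/11x_2 + 86/11 to the basis.

S(h_1,k_3): lcm = x_1x_2. S = -31/84x_2^2 + 18/11x_1 - 1535/1848x_2 + 20/11.
  leading term x_2^2: no divisor's leading term divides it; move -31/84x_2^2 to the remainder.
  leading term x_1: subtract (3/14)·k_3 from 18/11x_1 - 1535/1848x_2 + 20/11 → -241/168x_2 + 1/7
  leading term x_2: no divisor's leading term divides it; move -241/168x_2 to the remainder.
  leading term 1: no divisor's leading term divides it; move 1/7 to the remainder.
  remainder -31/84x_2^2 - 241/168x_2 + 1/7 ≠ 0; add k_4 = -31/84x_2^2 - 241/168x_2 + 1/7 to the basis.

The other S-polynomials (S(h_2,k_3), S(h_1,k_4), S(h_2,k_4), S(k_3,k_4)) all reduce to 0 modulo the current basis, so we have a Gröbner basis.
Inter-reduce: drop elements whose leading term is divisible by another's, tail-reduce, and make monic.
Reduced Gröbner basis: {x_2^2 + 241/62x_2 - 12/31, x_1 + 31/84x_2 + 43/42}.

The bases are distinct; the ideals are different.

No, the ideals differ.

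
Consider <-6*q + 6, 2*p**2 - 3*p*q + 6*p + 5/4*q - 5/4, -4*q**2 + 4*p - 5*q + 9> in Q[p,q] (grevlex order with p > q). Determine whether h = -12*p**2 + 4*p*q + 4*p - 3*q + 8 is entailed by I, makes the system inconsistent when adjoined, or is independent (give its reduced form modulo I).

First compute the reduced Gröbner basis of I by Buchberger's algorithm.
f_1 = -6*q + 6, LT = q.
f_2 = 2*p**2 - 3*p*q + 6*p + 5/4*q - 5/4, LT = p**2.
f_3 = -4*q**2 + 4*p - 5*q + 9, LT = q**2.

S(f_1,f_2): leading monomials are coprime, so the S-polynomial reduces to 0 (Buchberger's first criterion).
S(f_1,f_3): lcm = q**2. S = p - 9/4*q + 9/4.
  leading term p: no divisor's leading term divides it; move p to the remainder.
  leading term q: subtract (3/8)·f_1 from -9/4*q + 9/4 → 0
  remainder p ≠ 0; add k_4 = p to the basis.

S(f_2,f_3): leading monomials are coprime, so the S-polynomial reduces to 0 (Buchberger's first criterion).
S(f_1,k_4): leading monomials are coprime, so the S-polynomial reduces to 0 (Buchberger's first criterion).
S(f_2,k_4): lcm = p**2. S = -3/2*p*q + 3*p + 5/8*q - 5/8.
  leading term p*q: subtract (1/4*p)·f_1 from -3/2*p*q + 3*p + 5/8*q - 5/8 → 3/2*p + 5/8*q - 5/8
  leading term p: subtract (3/2)·k_4 from 3/2*p + 5/8*q - 5/8 → 5/8*q - 5/8
  leading term q: subtract (-5/48)·f_1 from 5/8*q - 5/8 → 0
  remainder 0.

S(f_3,k_4): leading monomials are coprime, so the S-polynomial reduces to 0 (Buchberger's first criterion).
Every S-polynomial of the final basis reduces to 0, so we have a Gröbner basis.
Inter-reduce: drop elements whose leading term is divisible by another's, tail-reduce, and make monic.
Reduced Gröbner basis: {p, q - 1}.
Label its elements g_1 = p, g_2 = q - 1.

Reduce h = -12*p**2 + 4*p*q + 4*p - 3*q + 8 modulo G:
  leading term p**2: subtract (-12*p)·g_1 from -12*p**2 + 4*p*q + 4*p - 3*q + 8 → 4*p*q + 4*p - 3*q + 8
  leading term p*q: subtract (4*q)·g_1 from 4*p*q + 4*p - 3*q + 8 → 4*p - 3*q + 8
  leading term p: subtract (4)·g_1 from 4*p - 3*q + 8 → -3*q + 8
  leading term q: subtract (-3)·g_2 from -3*q + 8 → 5
  leading term 1: no divisor's leading term divides it; move 5 to the remainder.
  normal form = 5.
The normal form is nonzero, so h ∉ I. Since h minus its normal form lies in I, I + (h) = I + (r) where r = 5; decide whether this ideal is the whole ring.
Here r = 5 is a nonzero constant, hence a unit: 1 ∈ I + (h), the Gröbner basis of I + (h) is {1}, and the enlarged system has no common solution — adjoining h is inconsistent.

Adjoining -12*p**2 + 4*p*q + 4*p - 3*q + 8 makes the ideal the whole ring: the system is inconsistent.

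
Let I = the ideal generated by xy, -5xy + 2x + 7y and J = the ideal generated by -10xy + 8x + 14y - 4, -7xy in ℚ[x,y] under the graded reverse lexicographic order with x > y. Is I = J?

No, the ideals differ.

Since reduced Gröbner bases are canonical representatives of ideals under a given ordering, it suffices to compute and compare them.
Buchberger on the first generating set:
f_1 = xy, LT = xy.
f_2 = -5xy + 2x + 7y, LT = xy.

S(f_1,f_2): lcm = xy. S = ⅖x + 7/5y.
  leading term x: no divisor's leading term divides it; move ⅖x to the remainder.
  leading term y: no divisor's leading term divides it; move 7/5y to the remainder.
  remainder ⅖x + 7/5y ≠ 0; add g_3 = ⅖x + 7/5y to the basis.

S(f_1,g_3): lcm = xy. S = -7/2y².
  leading term y²: no divisor's leading term divides it; move -7/2y² to the remainder.
  remainder -7/2y² ≠ 0; add g_4 = -7/2y² to the basis.

The other S-polynomials (S(f_2,g_3), S(f_1,g_4), S(f_2,g_4), S(g_3,g_4)) all reduce to 0 modulo the current basis, so we have a Gröbner basis.
Inter-reduce: drop elements whose leading term is divisible by another's, tail-reduce, and make monic.
Reduced Gröbner basis: {y², x + 7/2y}.

Buchberger on the second generating set:
h_1 = -10xy + 8x + 14y - 4, LT = xy.
h_2 = -7xy, LT = xy.

S(h_1,h_2): lcm = xy. S = -⅘x - 7/5y + ⅖.
  leading term x: no divisor's leading term divides it; move -⅘x to the remainder.
  leading term y: no divisor's leading term divides it; move -7/5y to the remainder.
  leading term 1: no divisor's leading term divides it; move ⅖ to the remainder.
  remainder -⅘x - 7/5y + ⅖ ≠ 0; add k_3 = -⅘x - 7/5y + ⅖ to the basis.

S(h_1,k_3): lcm = xy. S = -7/4y² - ⅘x - 9/10y + ⅖.
  leading term y²: no divisor's leading term divides it; move -7/4y² to the remainder.
  leading term x: subtract (1)·k_3 from -⅘x - 9/10y + ⅖ → ½y
  leading term y: no divisor's leading term divides it; move ½y to the remainder.
  remainder -7/4y² + ½y ≠ 0; add k_4 = -7/4y² + ½y to the basis.

The other S-polynomials (S(h_2,k_3), S(h_1,k_4), S(h_2,k_4), S(k_3,k_4)) all reduce to 0 modulo the current basis, so we have a Gröbner basis.
Inter-reduce: drop elements whose leading term is divisible by another's, tail-reduce, and make monic.
Reduced Gröbner basis: {y² - 2/7y, x + 7/4y - ½}.

These differ, so the ideals are not equal.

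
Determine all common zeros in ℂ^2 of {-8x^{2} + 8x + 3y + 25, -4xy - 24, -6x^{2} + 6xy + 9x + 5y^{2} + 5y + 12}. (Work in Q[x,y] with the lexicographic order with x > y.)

{(2, -3)}

Compute a lex Gröbner basis by Buchberger's algorithm.
f_1 = -8x^{2} + 8x + 3y + 25, LT = x^{2}.
f_2 = -4xy - 24, LT = xy.
f_3 = -6x^{2} + 6xy + 9x + 5y^{2} + 5y + 12, LT = x^{2}.

S(f_1,f_2): lcm = x^{2}y. S = -xy - 6x - \tfrac{3}{8}y^{2} - \tfrac{25}{8}y.
  leading term xy: subtract (\tfrac{1}{4})·f_2 from -xy - 6x - \tfrac{3}{8}y^{2} - \tfrac{25}{8}y → -6x - \tfrac{3}{8}y^{2} - \tfrac{25}{8}y + 6
  leading term x: no divisor's leading term divides it; move -6x to the remainder.
  leading term y^{2}: no divisor's leading term divides it; move -\tfrac{3}{8}y^{2} to the remainder.
  leading term y: no divisor's leading term divides it; move -\tfrac{25}{8}y to the remainder.
  leading term 1: no divisor's leading term divides it; move 6 to the remainder.
  remainder -6x - \tfrac{3}{8}y^{2} - \tfrac{25}{8}y + 6 ≠ 0; add h_4 = -6x - \tfrac{3}{8}y^{2} - \tfrac{25}{8}y + 6 to the basis.

S(f_1,f_3): lcm = x^{2}. S = xy + \tfrac{1}{2}x + \tfrac{5}{6}y^{2} + \tfrac{11}{24}y - \tfrac{9}{8}.
  leading term xy: subtract (-\tfrac{1}{4})·f_2 from xy + \tfrac{1}{2}x + \tfrac{5}{6}y^{2} + \tfrac{11}{24}y - \tfrac{9}{8} → \tfrac{1}{2}x + \tfrac{5}{6}y^{2} + \tfrac{11}{24}y - \tfrac{57}{8}
  leading term x: subtract (-\tfrac{1}{12})·h_4 from \tfrac{1}{2}x + \tfrac{5}{6}y^{2} + \tfrac{11}{24}y - \tfrac{57}{8} → \tfrac{77}{96}y^{2} + \tfrac{19}{96}y - \tfrac{53}{8}
  leading term y^{2}: no divisor's leading term divides it; move \tfrac{77}{96}y^{2} to the remainder.
  leading term y: no divisor's leading term divides it; move \tfrac{19}{96}y to the remainder.
  leading term 1: no divisor's leading term divides it; move -\tfrac{53}{8} to the remainder.
  remainder \tfrac{77}{96}y^{2} + \tfrac{19}{96}y - \tfrac{53}{8} ≠ 0; add h_5 = \tfrac{77}{96}y^{2} + \tfrac{19}{96}y - \tfrac{53}{8} to the basis.

S(f_2,f_3): lcm = x^{2}y. S = xy^{2} + \tfrac{3}{2}xy + 6x + \tfrac{5}{6}y^{3} + \tfrac{5}{6}y^{2} + 2y.
  leading term xy^{2}: subtract (-\tfrac{1}{4}y)·f_2 from xy^{2} + \tfrac{3}{2}xy + 6x + \tfrac{5}{6}y^{3} + \tfrac{5}{6}y^{2} + 2y → \tfrac{3}{2}xy + 6x + \tfrac{5}{6}y^{3} + \tfrac{5}{6}y^{2} - 4y
  leading term xy: subtract (-\tfrac{3}{8})·f_2 from \tfrac{3}{2}xy + 6x + \tfrac{5}{6}y^{3} + \tfrac{5}{6}y^{2} - 4y → 6x + \tfrac{5}{6}y^{3} + \tfrac{5}{6}y^{2} - 4y - 9
  leading term x: subtract (-1)·h_4 from 6x + \tfrac{5}{6}y^{3} + \tfrac{5}{6}y^{2} - 4y - 9 → \tfrac{5}{6}y^{3} + \tfrac{11}{24}y^{2} - \tfrac{57}{8}y - 3
  leading term y^{3}: subtract (\tfrac{80}{77}y)·h_5 from \tfrac{5}{6}y^{3} + \tfrac{11}{24}y^{2} - \tfrac{57}{8}y - 3 → \tfrac{467}{1848}y^{2} - \tfrac{149}{616}y - 3
  leading term y^{2}: subtract (\tfrac{1868}{5929})·h_5 from \tfrac{467}{1848}y^{2} - \tfrac{149}{616}y - 3 → -\tfrac{10823}{35574}y - \tfrac{10823}{11858}
  leading term y: no divisor's leading term divides it; move -\tfrac{10823}{35574}y to the remainder.
  leading term 1: no divisor's leading term divides it; move -\tfrac{10823}{11858} to the remainder.
  remainder -\tfrac{10823}{35574}y - \tfrac{10823}{11858} ≠ 0; add h_6 = -\tfrac{10823}{35574}y - \tfrac{10823}{11858} to the basis.

The other S-polynomials (S(f_1,h_4), S(f_2,h_4), S(f_3,h_4), S(f_1,h_5), S(f_2,h_5), S(f_3,h_5), S(h_4,h_5), S(f_1,h_6), S(f_2,h_6), S(f_3,h_6), S(h_4,h_6), S(h_5,h_6)) all reduce to 0 modulo the current basis, so we have a Gröbner basis.
Inter-reduce: drop elements whose leading term is divisible by another's, tail-reduce, and make monic.
Reduced Gröbner basis: {x - 2, y + 3}.

A lex Gröbner basis eliminates variables successively. Here y + 3 depends only on y, with roots {-3}; lifting each root through the earlier basis elements recovers the full solutions.
  y = -3: the earlier basis element becomes x - 2 = 0, giving x = 2 — point (2, -3).
Each listed point satisfies every original equation (direct substitution).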